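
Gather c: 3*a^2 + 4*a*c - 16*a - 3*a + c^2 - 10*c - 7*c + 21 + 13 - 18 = 3*a^2 - 19*a + c^2 + c*(4*a - 17) + 16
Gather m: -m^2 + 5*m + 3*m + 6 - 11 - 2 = -m^2 + 8*m - 7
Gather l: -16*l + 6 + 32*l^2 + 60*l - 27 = 32*l^2 + 44*l - 21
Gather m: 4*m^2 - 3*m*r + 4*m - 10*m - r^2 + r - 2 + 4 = 4*m^2 + m*(-3*r - 6) - r^2 + r + 2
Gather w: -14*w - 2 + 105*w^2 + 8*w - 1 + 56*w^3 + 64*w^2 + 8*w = 56*w^3 + 169*w^2 + 2*w - 3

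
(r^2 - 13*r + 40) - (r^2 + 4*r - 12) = 52 - 17*r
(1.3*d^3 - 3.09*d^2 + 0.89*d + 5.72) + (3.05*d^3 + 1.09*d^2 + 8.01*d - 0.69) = 4.35*d^3 - 2.0*d^2 + 8.9*d + 5.03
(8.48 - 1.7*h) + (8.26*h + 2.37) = 6.56*h + 10.85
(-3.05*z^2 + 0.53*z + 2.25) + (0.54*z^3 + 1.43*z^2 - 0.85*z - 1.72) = 0.54*z^3 - 1.62*z^2 - 0.32*z + 0.53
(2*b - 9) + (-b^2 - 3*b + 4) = -b^2 - b - 5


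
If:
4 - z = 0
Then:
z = 4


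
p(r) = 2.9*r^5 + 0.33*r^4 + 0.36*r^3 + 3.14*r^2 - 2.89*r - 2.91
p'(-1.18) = 17.15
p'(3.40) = 2020.52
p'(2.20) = 369.88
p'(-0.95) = 2.80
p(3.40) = 1399.44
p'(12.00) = 303180.95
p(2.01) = 107.42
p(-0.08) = -2.66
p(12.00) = 729492.33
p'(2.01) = 261.49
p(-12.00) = -714908.07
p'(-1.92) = 176.74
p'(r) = 14.5*r^4 + 1.32*r^3 + 1.08*r^2 + 6.28*r - 2.89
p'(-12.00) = 298468.31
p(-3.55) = -1551.86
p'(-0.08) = -3.39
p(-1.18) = -1.71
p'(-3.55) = 2232.30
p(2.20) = 166.95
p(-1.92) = -59.52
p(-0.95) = 0.39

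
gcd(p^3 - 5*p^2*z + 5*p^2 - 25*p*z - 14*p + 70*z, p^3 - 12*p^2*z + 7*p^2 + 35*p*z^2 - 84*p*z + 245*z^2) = -p^2 + 5*p*z - 7*p + 35*z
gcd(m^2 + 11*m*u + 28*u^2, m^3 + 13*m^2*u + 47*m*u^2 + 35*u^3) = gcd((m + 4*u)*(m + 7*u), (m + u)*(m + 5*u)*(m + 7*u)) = m + 7*u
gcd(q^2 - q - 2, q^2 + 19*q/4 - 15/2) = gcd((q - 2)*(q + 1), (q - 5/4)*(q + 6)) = 1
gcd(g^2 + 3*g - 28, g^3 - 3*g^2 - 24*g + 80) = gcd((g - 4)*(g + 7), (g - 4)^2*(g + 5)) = g - 4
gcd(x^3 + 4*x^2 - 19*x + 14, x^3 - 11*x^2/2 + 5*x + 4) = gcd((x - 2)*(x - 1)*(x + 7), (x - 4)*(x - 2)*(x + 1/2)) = x - 2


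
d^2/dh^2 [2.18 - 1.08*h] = 0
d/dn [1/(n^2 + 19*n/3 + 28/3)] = 3*(-6*n - 19)/(3*n^2 + 19*n + 28)^2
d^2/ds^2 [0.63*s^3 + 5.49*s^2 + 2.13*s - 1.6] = 3.78*s + 10.98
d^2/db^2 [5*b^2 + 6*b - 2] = 10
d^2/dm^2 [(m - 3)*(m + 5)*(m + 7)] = 6*m + 18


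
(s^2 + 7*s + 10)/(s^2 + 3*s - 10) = (s + 2)/(s - 2)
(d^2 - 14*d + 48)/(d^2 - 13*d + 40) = (d - 6)/(d - 5)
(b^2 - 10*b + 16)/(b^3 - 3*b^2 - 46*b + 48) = (b - 2)/(b^2 + 5*b - 6)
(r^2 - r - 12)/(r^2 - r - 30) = (-r^2 + r + 12)/(-r^2 + r + 30)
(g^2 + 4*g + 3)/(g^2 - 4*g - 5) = (g + 3)/(g - 5)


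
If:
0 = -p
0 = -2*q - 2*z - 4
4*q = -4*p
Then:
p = 0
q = 0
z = -2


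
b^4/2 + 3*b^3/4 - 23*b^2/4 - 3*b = b*(b/2 + 1/4)*(b - 3)*(b + 4)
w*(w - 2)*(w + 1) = w^3 - w^2 - 2*w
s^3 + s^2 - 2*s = s*(s - 1)*(s + 2)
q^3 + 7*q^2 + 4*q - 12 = (q - 1)*(q + 2)*(q + 6)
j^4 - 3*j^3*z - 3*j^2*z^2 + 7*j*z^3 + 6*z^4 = (j - 3*z)*(j - 2*z)*(j + z)^2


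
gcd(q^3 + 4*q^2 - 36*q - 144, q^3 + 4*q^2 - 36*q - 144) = q^3 + 4*q^2 - 36*q - 144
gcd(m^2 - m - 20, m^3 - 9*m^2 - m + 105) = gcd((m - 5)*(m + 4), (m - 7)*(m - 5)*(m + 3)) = m - 5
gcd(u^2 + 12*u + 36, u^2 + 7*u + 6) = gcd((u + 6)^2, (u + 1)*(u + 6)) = u + 6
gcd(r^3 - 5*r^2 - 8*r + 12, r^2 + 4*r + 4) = r + 2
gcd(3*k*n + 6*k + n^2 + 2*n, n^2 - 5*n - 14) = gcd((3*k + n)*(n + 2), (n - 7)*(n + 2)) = n + 2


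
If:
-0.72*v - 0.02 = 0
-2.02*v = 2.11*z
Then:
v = -0.03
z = 0.03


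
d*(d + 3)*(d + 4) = d^3 + 7*d^2 + 12*d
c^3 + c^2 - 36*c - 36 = (c - 6)*(c + 1)*(c + 6)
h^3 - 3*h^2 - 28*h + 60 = (h - 6)*(h - 2)*(h + 5)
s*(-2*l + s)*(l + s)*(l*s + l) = -2*l^3*s^2 - 2*l^3*s - l^2*s^3 - l^2*s^2 + l*s^4 + l*s^3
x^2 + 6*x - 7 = (x - 1)*(x + 7)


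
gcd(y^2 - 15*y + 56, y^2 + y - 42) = 1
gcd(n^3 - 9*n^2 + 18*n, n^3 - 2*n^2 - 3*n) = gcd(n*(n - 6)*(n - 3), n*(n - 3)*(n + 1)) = n^2 - 3*n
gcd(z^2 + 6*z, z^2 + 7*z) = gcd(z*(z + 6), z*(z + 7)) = z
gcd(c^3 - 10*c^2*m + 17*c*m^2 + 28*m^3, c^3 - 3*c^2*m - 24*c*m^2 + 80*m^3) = c - 4*m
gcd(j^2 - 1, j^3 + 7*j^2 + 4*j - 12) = j - 1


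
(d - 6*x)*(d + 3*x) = d^2 - 3*d*x - 18*x^2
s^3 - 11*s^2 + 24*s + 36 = (s - 6)^2*(s + 1)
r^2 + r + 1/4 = (r + 1/2)^2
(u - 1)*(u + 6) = u^2 + 5*u - 6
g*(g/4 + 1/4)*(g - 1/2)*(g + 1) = g^4/4 + 3*g^3/8 - g/8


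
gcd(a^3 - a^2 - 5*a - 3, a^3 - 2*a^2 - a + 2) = a + 1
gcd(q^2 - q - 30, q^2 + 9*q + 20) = q + 5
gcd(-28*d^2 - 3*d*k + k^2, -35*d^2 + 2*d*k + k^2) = 1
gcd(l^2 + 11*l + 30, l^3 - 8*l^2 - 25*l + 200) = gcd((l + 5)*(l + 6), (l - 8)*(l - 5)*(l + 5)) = l + 5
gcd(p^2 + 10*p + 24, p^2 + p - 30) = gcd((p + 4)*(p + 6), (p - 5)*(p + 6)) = p + 6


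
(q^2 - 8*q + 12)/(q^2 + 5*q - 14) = (q - 6)/(q + 7)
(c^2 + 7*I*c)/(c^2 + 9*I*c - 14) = c/(c + 2*I)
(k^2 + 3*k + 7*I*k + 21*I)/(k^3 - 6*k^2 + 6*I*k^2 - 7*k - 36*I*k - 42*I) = (k^2 + k*(3 + 7*I) + 21*I)/(k^3 + 6*k^2*(-1 + I) - k*(7 + 36*I) - 42*I)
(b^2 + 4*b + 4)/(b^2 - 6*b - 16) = (b + 2)/(b - 8)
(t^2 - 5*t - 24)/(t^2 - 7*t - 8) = (t + 3)/(t + 1)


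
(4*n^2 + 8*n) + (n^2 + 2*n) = 5*n^2 + 10*n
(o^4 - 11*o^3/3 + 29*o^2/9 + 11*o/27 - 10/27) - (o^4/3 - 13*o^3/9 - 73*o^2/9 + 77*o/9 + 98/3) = 2*o^4/3 - 20*o^3/9 + 34*o^2/3 - 220*o/27 - 892/27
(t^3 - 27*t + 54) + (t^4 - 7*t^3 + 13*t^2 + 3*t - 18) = t^4 - 6*t^3 + 13*t^2 - 24*t + 36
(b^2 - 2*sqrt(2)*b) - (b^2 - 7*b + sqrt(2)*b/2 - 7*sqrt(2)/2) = -5*sqrt(2)*b/2 + 7*b + 7*sqrt(2)/2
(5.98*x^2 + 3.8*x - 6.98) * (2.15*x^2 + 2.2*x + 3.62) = 12.857*x^4 + 21.326*x^3 + 15.0006*x^2 - 1.6*x - 25.2676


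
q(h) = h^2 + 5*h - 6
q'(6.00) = 17.00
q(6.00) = 60.00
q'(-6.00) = -7.00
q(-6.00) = 0.00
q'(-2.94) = -0.88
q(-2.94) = -12.06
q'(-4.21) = -3.42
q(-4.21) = -9.33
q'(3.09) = 11.18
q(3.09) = 19.00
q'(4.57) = 14.14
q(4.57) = 37.73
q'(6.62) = 18.24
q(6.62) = 70.92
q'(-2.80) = -0.60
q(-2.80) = -12.16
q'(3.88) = 12.76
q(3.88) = 28.45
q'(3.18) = 11.36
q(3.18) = 20.01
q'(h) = 2*h + 5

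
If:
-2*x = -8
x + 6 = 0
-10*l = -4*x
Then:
No Solution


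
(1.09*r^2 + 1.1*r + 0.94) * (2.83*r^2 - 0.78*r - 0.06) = 3.0847*r^4 + 2.2628*r^3 + 1.7368*r^2 - 0.7992*r - 0.0564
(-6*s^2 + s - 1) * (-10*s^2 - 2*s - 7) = 60*s^4 + 2*s^3 + 50*s^2 - 5*s + 7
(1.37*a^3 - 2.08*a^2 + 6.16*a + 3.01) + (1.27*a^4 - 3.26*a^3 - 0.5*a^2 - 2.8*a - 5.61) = 1.27*a^4 - 1.89*a^3 - 2.58*a^2 + 3.36*a - 2.6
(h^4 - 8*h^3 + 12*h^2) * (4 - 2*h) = -2*h^5 + 20*h^4 - 56*h^3 + 48*h^2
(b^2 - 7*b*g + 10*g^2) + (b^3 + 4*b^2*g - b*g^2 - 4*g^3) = b^3 + 4*b^2*g + b^2 - b*g^2 - 7*b*g - 4*g^3 + 10*g^2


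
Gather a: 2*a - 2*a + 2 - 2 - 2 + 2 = 0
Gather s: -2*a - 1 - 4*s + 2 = -2*a - 4*s + 1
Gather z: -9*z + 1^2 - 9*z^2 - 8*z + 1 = -9*z^2 - 17*z + 2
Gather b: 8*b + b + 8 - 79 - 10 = 9*b - 81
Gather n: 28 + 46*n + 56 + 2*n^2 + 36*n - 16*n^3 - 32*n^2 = -16*n^3 - 30*n^2 + 82*n + 84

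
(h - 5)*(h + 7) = h^2 + 2*h - 35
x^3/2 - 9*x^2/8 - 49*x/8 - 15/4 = (x/2 + 1)*(x - 5)*(x + 3/4)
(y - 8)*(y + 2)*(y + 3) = y^3 - 3*y^2 - 34*y - 48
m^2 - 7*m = m*(m - 7)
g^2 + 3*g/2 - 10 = (g - 5/2)*(g + 4)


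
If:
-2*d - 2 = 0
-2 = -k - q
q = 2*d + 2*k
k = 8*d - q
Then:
No Solution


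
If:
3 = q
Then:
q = 3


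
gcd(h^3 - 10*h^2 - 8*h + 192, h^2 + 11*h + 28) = h + 4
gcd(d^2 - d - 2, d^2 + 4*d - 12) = d - 2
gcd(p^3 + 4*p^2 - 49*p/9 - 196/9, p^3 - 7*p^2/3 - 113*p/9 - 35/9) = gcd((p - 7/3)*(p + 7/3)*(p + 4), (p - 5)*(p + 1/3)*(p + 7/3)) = p + 7/3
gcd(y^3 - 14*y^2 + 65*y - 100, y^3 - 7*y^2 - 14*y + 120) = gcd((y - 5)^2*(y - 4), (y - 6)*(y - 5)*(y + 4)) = y - 5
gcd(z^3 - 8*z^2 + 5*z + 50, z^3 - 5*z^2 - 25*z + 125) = z^2 - 10*z + 25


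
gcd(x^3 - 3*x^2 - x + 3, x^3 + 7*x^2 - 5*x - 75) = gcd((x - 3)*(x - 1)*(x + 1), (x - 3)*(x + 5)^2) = x - 3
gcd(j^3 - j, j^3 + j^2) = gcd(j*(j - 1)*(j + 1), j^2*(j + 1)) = j^2 + j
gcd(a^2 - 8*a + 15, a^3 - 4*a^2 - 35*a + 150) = a - 5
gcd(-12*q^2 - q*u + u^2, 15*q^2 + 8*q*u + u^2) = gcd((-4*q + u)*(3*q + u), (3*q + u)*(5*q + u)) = 3*q + u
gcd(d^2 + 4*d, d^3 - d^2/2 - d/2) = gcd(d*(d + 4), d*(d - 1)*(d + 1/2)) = d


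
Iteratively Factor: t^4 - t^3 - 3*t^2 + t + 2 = (t + 1)*(t^3 - 2*t^2 - t + 2) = (t - 1)*(t + 1)*(t^2 - t - 2) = (t - 2)*(t - 1)*(t + 1)*(t + 1)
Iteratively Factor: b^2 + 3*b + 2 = (b + 1)*(b + 2)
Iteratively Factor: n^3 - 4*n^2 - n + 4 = (n - 1)*(n^2 - 3*n - 4) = (n - 1)*(n + 1)*(n - 4)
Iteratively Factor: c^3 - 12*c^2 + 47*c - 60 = (c - 4)*(c^2 - 8*c + 15) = (c - 4)*(c - 3)*(c - 5)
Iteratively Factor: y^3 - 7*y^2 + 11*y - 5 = (y - 1)*(y^2 - 6*y + 5) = (y - 5)*(y - 1)*(y - 1)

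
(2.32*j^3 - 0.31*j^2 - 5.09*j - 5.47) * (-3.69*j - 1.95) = -8.5608*j^4 - 3.3801*j^3 + 19.3866*j^2 + 30.1098*j + 10.6665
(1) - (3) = -2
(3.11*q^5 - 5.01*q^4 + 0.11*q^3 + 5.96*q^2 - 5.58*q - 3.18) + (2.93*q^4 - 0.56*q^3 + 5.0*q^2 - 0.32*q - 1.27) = 3.11*q^5 - 2.08*q^4 - 0.45*q^3 + 10.96*q^2 - 5.9*q - 4.45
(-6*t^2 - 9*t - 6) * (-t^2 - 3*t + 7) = 6*t^4 + 27*t^3 - 9*t^2 - 45*t - 42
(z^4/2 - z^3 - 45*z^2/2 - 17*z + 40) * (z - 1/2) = z^5/2 - 5*z^4/4 - 22*z^3 - 23*z^2/4 + 97*z/2 - 20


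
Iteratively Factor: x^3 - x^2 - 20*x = (x)*(x^2 - x - 20) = x*(x - 5)*(x + 4)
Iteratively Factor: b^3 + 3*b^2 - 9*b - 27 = (b + 3)*(b^2 - 9) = (b - 3)*(b + 3)*(b + 3)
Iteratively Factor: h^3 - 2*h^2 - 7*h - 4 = (h - 4)*(h^2 + 2*h + 1) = (h - 4)*(h + 1)*(h + 1)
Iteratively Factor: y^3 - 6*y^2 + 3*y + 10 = (y - 5)*(y^2 - y - 2) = (y - 5)*(y - 2)*(y + 1)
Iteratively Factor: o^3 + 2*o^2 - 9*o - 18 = (o + 3)*(o^2 - o - 6) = (o + 2)*(o + 3)*(o - 3)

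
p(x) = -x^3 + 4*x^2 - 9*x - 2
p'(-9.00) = -324.00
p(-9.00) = 1132.00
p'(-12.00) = -537.00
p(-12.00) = 2410.00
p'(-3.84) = -83.96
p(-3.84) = 148.17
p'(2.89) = -10.94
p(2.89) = -18.74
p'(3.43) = -16.85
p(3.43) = -26.16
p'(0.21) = -7.45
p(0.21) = -3.72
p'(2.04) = -5.16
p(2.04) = -12.20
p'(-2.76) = -53.93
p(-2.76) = 74.33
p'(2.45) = -7.41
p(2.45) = -14.75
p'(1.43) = -3.69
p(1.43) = -9.61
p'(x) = -3*x^2 + 8*x - 9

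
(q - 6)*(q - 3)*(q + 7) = q^3 - 2*q^2 - 45*q + 126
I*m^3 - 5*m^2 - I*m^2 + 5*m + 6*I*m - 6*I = (m - I)*(m + 6*I)*(I*m - I)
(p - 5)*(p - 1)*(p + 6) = p^3 - 31*p + 30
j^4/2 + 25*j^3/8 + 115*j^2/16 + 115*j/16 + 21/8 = (j/2 + 1)*(j + 1)*(j + 3/2)*(j + 7/4)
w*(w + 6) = w^2 + 6*w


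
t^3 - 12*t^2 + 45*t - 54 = (t - 6)*(t - 3)^2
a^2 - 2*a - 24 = (a - 6)*(a + 4)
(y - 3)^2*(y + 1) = y^3 - 5*y^2 + 3*y + 9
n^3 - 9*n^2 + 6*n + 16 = (n - 8)*(n - 2)*(n + 1)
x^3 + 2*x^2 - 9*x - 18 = (x - 3)*(x + 2)*(x + 3)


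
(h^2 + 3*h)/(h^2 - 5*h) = (h + 3)/(h - 5)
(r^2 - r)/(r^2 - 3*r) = (r - 1)/(r - 3)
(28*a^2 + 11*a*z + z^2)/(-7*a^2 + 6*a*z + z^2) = (4*a + z)/(-a + z)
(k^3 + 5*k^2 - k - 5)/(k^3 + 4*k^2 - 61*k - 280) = (k^2 - 1)/(k^2 - k - 56)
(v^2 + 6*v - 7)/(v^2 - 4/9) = 9*(v^2 + 6*v - 7)/(9*v^2 - 4)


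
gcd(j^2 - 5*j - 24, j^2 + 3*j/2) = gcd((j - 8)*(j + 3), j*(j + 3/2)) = 1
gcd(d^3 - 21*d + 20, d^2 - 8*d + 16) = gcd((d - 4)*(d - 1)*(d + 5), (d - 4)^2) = d - 4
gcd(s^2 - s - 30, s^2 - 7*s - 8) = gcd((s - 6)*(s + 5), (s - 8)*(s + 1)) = 1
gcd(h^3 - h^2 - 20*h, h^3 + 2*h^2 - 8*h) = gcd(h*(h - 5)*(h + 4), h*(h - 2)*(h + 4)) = h^2 + 4*h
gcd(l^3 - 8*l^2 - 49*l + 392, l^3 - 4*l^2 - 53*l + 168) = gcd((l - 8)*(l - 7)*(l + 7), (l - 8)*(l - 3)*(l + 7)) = l^2 - l - 56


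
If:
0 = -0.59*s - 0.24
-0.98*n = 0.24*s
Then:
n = 0.10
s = -0.41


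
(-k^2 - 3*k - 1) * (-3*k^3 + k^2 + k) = 3*k^5 + 8*k^4 - k^3 - 4*k^2 - k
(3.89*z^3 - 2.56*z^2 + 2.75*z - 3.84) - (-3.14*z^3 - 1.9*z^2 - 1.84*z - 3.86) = 7.03*z^3 - 0.66*z^2 + 4.59*z + 0.02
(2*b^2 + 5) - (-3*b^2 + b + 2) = 5*b^2 - b + 3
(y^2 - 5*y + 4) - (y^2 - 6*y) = y + 4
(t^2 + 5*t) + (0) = t^2 + 5*t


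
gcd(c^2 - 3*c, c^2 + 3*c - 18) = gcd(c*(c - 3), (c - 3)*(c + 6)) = c - 3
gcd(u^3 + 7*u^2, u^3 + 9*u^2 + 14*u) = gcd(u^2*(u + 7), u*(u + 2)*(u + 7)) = u^2 + 7*u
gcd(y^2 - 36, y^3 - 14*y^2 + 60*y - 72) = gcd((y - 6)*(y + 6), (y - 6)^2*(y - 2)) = y - 6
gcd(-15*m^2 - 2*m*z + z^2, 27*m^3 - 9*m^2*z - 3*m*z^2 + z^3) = 3*m + z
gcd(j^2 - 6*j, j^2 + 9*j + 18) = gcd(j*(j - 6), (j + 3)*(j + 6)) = 1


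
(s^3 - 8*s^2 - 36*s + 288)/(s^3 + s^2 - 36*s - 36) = (s - 8)/(s + 1)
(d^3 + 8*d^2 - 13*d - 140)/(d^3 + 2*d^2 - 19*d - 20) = (d + 7)/(d + 1)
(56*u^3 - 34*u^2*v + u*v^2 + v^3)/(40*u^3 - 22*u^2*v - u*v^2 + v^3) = (7*u + v)/(5*u + v)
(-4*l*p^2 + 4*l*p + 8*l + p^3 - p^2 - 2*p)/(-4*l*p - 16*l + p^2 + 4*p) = (p^2 - p - 2)/(p + 4)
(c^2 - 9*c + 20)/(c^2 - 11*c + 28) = (c - 5)/(c - 7)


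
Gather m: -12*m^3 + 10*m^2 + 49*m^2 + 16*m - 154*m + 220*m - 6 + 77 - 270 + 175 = -12*m^3 + 59*m^2 + 82*m - 24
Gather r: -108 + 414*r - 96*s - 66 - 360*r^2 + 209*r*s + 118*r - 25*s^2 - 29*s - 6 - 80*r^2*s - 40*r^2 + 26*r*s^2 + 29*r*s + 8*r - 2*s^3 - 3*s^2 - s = r^2*(-80*s - 400) + r*(26*s^2 + 238*s + 540) - 2*s^3 - 28*s^2 - 126*s - 180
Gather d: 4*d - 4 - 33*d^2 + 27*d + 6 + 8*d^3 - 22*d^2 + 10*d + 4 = 8*d^3 - 55*d^2 + 41*d + 6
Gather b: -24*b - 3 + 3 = -24*b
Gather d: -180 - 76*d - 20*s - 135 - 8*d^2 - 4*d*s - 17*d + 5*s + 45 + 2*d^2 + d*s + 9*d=-6*d^2 + d*(-3*s - 84) - 15*s - 270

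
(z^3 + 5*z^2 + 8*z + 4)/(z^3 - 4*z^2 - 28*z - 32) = (z + 1)/(z - 8)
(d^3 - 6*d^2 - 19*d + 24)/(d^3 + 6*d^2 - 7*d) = (d^2 - 5*d - 24)/(d*(d + 7))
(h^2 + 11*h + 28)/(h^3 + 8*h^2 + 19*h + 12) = (h + 7)/(h^2 + 4*h + 3)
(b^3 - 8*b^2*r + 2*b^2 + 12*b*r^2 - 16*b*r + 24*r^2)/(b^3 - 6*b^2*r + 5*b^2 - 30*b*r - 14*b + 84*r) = (b^2 - 2*b*r + 2*b - 4*r)/(b^2 + 5*b - 14)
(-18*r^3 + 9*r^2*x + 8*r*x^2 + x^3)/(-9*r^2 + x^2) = (-6*r^2 + 5*r*x + x^2)/(-3*r + x)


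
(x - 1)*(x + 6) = x^2 + 5*x - 6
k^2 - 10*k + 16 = (k - 8)*(k - 2)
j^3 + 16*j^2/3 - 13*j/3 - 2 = (j - 1)*(j + 1/3)*(j + 6)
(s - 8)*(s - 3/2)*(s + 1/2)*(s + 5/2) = s^4 - 13*s^3/2 - 61*s^2/4 + 193*s/8 + 15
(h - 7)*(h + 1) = h^2 - 6*h - 7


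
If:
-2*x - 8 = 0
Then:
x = -4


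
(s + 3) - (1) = s + 2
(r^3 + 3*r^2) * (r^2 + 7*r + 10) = r^5 + 10*r^4 + 31*r^3 + 30*r^2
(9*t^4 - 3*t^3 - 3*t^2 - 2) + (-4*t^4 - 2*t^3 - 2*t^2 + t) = 5*t^4 - 5*t^3 - 5*t^2 + t - 2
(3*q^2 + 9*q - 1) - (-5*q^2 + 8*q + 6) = 8*q^2 + q - 7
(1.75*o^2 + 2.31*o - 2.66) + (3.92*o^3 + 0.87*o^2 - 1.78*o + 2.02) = 3.92*o^3 + 2.62*o^2 + 0.53*o - 0.64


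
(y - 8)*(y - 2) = y^2 - 10*y + 16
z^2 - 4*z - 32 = (z - 8)*(z + 4)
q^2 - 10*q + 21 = (q - 7)*(q - 3)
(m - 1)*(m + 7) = m^2 + 6*m - 7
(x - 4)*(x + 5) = x^2 + x - 20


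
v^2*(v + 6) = v^3 + 6*v^2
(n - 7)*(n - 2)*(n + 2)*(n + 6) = n^4 - n^3 - 46*n^2 + 4*n + 168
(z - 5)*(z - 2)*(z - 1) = z^3 - 8*z^2 + 17*z - 10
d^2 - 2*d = d*(d - 2)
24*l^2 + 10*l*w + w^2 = (4*l + w)*(6*l + w)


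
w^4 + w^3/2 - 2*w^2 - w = w*(w + 1/2)*(w - sqrt(2))*(w + sqrt(2))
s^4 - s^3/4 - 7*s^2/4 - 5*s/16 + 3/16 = (s - 3/2)*(s - 1/4)*(s + 1/2)*(s + 1)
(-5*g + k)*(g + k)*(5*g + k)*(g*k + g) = -25*g^4*k - 25*g^4 - 25*g^3*k^2 - 25*g^3*k + g^2*k^3 + g^2*k^2 + g*k^4 + g*k^3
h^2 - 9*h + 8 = (h - 8)*(h - 1)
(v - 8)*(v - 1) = v^2 - 9*v + 8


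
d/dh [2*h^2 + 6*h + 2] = 4*h + 6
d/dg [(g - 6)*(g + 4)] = 2*g - 2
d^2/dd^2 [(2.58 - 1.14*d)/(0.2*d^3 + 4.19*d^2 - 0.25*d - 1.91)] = (-0.2736*d^5 - 4.49352*d^4 - 5.549268*d^3 + 265.768668*d^2 - 65.041776*d + 42.706164)/(0.008*d^9 + 0.5028*d^8 + 10.50366*d^7 + 72.073859*d^6 - 22.733055*d^5 - 99.237828*d^4 + 14.177585*d^3 + 45.498492*d^2 - 2.736075*d - 6.967871)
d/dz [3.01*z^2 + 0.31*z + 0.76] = 6.02*z + 0.31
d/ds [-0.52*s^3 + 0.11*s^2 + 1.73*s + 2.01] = -1.56*s^2 + 0.22*s + 1.73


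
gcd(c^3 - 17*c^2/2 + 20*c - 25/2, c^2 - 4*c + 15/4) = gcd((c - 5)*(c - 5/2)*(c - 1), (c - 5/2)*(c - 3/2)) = c - 5/2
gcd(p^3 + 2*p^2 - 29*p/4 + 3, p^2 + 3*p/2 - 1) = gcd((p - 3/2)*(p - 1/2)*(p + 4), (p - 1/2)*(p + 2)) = p - 1/2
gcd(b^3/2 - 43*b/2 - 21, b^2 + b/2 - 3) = 1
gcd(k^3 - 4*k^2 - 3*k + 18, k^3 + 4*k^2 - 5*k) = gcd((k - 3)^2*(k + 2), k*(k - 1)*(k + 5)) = 1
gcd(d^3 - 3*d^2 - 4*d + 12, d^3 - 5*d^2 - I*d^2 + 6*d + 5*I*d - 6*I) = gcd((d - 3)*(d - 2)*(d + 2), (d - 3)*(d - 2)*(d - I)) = d^2 - 5*d + 6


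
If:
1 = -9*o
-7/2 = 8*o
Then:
No Solution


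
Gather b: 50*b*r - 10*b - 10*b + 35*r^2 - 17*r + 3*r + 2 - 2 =b*(50*r - 20) + 35*r^2 - 14*r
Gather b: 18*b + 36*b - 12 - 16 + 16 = 54*b - 12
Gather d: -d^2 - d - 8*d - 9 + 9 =-d^2 - 9*d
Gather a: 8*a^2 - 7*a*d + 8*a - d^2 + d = 8*a^2 + a*(8 - 7*d) - d^2 + d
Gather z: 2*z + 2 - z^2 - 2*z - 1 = 1 - z^2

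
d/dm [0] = 0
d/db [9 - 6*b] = -6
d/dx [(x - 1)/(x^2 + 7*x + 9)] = (x^2 + 7*x - (x - 1)*(2*x + 7) + 9)/(x^2 + 7*x + 9)^2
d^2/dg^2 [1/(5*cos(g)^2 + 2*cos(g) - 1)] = (-200*sin(g)^4 + 148*sin(g)^2 + 71*cos(g) - 15*cos(3*g) + 88)/(2*(-5*sin(g)^2 + 2*cos(g) + 4)^3)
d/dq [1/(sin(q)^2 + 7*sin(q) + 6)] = -(2*sin(q) + 7)*cos(q)/(sin(q)^2 + 7*sin(q) + 6)^2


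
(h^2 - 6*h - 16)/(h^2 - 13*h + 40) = (h + 2)/(h - 5)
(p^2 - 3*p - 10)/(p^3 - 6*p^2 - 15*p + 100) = (p + 2)/(p^2 - p - 20)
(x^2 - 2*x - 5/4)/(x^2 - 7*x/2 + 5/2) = (x + 1/2)/(x - 1)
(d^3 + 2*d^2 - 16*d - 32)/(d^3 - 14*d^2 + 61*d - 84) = (d^2 + 6*d + 8)/(d^2 - 10*d + 21)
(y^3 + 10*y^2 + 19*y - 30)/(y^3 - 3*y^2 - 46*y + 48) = (y + 5)/(y - 8)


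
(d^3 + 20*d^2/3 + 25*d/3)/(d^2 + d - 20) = d*(3*d + 5)/(3*(d - 4))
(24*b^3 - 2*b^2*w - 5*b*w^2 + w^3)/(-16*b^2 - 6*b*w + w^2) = (12*b^2 - 7*b*w + w^2)/(-8*b + w)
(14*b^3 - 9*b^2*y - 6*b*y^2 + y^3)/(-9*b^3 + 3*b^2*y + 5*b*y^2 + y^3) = (-14*b^2 - 5*b*y + y^2)/(9*b^2 + 6*b*y + y^2)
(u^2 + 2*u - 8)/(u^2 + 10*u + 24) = (u - 2)/(u + 6)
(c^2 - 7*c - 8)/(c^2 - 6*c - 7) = (c - 8)/(c - 7)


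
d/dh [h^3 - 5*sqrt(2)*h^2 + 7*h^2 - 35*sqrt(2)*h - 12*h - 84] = 3*h^2 - 10*sqrt(2)*h + 14*h - 35*sqrt(2) - 12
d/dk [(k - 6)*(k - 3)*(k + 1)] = 3*k^2 - 16*k + 9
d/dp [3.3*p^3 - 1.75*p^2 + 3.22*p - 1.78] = 9.9*p^2 - 3.5*p + 3.22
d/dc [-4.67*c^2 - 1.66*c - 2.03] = -9.34*c - 1.66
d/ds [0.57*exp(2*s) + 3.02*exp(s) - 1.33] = (1.14*exp(s) + 3.02)*exp(s)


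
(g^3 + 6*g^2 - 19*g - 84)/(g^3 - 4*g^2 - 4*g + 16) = (g^2 + 10*g + 21)/(g^2 - 4)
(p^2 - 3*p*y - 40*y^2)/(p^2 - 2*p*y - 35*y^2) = (-p + 8*y)/(-p + 7*y)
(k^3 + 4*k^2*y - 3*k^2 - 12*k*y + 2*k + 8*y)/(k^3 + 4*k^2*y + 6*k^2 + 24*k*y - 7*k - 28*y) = (k - 2)/(k + 7)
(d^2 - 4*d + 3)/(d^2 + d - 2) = (d - 3)/(d + 2)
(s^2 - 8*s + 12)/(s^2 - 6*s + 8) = (s - 6)/(s - 4)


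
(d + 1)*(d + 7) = d^2 + 8*d + 7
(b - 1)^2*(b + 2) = b^3 - 3*b + 2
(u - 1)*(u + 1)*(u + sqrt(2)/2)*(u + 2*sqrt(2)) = u^4 + 5*sqrt(2)*u^3/2 + u^2 - 5*sqrt(2)*u/2 - 2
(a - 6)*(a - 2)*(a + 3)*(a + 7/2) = a^4 - 3*a^3/2 - 59*a^2/2 - 6*a + 126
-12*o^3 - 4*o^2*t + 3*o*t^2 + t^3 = (-2*o + t)*(2*o + t)*(3*o + t)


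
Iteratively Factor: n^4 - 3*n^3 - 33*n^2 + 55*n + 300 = (n - 5)*(n^3 + 2*n^2 - 23*n - 60) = (n - 5)^2*(n^2 + 7*n + 12) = (n - 5)^2*(n + 3)*(n + 4)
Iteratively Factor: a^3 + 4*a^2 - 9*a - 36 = (a + 3)*(a^2 + a - 12) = (a - 3)*(a + 3)*(a + 4)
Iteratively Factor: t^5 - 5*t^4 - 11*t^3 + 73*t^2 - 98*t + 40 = (t + 4)*(t^4 - 9*t^3 + 25*t^2 - 27*t + 10) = (t - 2)*(t + 4)*(t^3 - 7*t^2 + 11*t - 5) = (t - 5)*(t - 2)*(t + 4)*(t^2 - 2*t + 1) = (t - 5)*(t - 2)*(t - 1)*(t + 4)*(t - 1)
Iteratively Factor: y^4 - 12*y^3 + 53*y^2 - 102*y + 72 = (y - 2)*(y^3 - 10*y^2 + 33*y - 36) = (y - 4)*(y - 2)*(y^2 - 6*y + 9) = (y - 4)*(y - 3)*(y - 2)*(y - 3)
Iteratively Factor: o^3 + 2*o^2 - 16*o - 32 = (o + 4)*(o^2 - 2*o - 8) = (o + 2)*(o + 4)*(o - 4)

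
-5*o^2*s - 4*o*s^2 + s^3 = s*(-5*o + s)*(o + s)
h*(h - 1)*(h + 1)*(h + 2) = h^4 + 2*h^3 - h^2 - 2*h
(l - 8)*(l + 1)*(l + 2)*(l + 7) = l^4 + 2*l^3 - 57*l^2 - 170*l - 112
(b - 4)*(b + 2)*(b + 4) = b^3 + 2*b^2 - 16*b - 32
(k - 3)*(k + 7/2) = k^2 + k/2 - 21/2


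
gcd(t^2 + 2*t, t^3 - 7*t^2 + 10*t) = t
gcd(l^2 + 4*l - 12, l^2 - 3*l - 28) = 1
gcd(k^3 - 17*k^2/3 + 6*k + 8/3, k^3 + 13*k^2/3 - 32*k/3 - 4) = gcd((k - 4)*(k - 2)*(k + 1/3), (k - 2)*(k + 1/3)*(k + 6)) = k^2 - 5*k/3 - 2/3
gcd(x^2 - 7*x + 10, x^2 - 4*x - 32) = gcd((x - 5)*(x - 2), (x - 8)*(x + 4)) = 1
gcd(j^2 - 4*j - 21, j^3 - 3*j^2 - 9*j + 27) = j + 3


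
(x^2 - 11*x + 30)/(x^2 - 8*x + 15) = (x - 6)/(x - 3)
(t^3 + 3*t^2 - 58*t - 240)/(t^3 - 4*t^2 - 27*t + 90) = (t^2 - 2*t - 48)/(t^2 - 9*t + 18)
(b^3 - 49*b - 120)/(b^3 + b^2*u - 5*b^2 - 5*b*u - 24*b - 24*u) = (b + 5)/(b + u)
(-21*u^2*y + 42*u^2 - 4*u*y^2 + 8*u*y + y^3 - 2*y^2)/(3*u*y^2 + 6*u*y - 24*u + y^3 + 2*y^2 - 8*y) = (-7*u + y)/(y + 4)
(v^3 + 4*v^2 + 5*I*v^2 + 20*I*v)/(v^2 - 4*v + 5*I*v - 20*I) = v*(v + 4)/(v - 4)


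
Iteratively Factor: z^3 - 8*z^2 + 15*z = (z - 3)*(z^2 - 5*z) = (z - 5)*(z - 3)*(z)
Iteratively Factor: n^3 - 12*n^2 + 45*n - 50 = (n - 2)*(n^2 - 10*n + 25) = (n - 5)*(n - 2)*(n - 5)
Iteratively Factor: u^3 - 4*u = (u)*(u^2 - 4) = u*(u - 2)*(u + 2)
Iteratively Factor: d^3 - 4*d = (d + 2)*(d^2 - 2*d) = (d - 2)*(d + 2)*(d)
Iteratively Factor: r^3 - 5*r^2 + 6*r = (r)*(r^2 - 5*r + 6) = r*(r - 2)*(r - 3)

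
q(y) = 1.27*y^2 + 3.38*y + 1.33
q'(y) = 2.54*y + 3.38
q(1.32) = 8.00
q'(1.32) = 6.73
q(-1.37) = -0.92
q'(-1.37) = -0.10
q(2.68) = 19.51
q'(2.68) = 10.19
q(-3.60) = 5.62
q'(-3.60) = -5.76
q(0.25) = 2.25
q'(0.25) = 4.02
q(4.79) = 46.66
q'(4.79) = 15.55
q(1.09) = 6.52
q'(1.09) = 6.15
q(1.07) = 6.40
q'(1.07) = 6.10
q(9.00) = 134.62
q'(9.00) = 26.24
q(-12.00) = 143.65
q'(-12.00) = -27.10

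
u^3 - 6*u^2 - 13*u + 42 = (u - 7)*(u - 2)*(u + 3)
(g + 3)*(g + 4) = g^2 + 7*g + 12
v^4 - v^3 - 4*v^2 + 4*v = v*(v - 2)*(v - 1)*(v + 2)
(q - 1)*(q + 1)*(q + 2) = q^3 + 2*q^2 - q - 2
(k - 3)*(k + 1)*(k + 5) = k^3 + 3*k^2 - 13*k - 15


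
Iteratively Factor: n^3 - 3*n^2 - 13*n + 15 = (n - 5)*(n^2 + 2*n - 3) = (n - 5)*(n + 3)*(n - 1)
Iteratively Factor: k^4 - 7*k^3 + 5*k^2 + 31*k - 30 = (k - 3)*(k^3 - 4*k^2 - 7*k + 10) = (k - 3)*(k - 1)*(k^2 - 3*k - 10) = (k - 3)*(k - 1)*(k + 2)*(k - 5)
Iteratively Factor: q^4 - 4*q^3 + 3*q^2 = (q - 3)*(q^3 - q^2) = q*(q - 3)*(q^2 - q) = q^2*(q - 3)*(q - 1)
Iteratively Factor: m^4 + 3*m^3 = (m)*(m^3 + 3*m^2) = m^2*(m^2 + 3*m) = m^3*(m + 3)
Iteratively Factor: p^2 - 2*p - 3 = (p + 1)*(p - 3)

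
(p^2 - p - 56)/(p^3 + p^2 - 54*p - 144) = (p + 7)/(p^2 + 9*p + 18)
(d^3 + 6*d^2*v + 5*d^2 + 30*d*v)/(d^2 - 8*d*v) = (d^2 + 6*d*v + 5*d + 30*v)/(d - 8*v)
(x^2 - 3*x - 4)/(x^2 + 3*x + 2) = (x - 4)/(x + 2)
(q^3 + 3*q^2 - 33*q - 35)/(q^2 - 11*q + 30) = (q^2 + 8*q + 7)/(q - 6)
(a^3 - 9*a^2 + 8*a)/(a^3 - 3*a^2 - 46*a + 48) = a/(a + 6)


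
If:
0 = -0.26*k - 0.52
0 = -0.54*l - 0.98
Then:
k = -2.00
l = -1.81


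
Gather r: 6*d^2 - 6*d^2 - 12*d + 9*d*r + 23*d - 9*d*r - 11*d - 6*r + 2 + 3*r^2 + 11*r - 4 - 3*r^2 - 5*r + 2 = 0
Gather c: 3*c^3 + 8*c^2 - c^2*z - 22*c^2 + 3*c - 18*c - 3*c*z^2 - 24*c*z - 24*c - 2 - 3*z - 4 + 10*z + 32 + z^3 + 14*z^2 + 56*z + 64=3*c^3 + c^2*(-z - 14) + c*(-3*z^2 - 24*z - 39) + z^3 + 14*z^2 + 63*z + 90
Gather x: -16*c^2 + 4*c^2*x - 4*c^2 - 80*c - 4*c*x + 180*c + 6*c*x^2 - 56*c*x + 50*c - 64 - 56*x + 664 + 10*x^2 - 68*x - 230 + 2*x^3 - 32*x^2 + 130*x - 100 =-20*c^2 + 150*c + 2*x^3 + x^2*(6*c - 22) + x*(4*c^2 - 60*c + 6) + 270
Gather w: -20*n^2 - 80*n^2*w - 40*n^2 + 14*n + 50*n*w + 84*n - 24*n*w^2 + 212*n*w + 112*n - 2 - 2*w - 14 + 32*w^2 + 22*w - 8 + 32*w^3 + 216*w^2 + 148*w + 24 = -60*n^2 + 210*n + 32*w^3 + w^2*(248 - 24*n) + w*(-80*n^2 + 262*n + 168)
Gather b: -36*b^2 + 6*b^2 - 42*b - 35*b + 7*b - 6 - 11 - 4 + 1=-30*b^2 - 70*b - 20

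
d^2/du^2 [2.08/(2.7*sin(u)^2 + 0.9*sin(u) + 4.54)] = (-60.6528*sin(u)^4 - 15.1632*sin(u)^3 + 191.28096*sin(u)^2 + 38.82528*sin(u) - 47.62368)/(2.7*sin(u)^2 + 0.9*sin(u) + 4.54)^3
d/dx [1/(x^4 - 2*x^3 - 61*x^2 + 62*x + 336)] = 2*(-2*x^3 + 3*x^2 + 61*x - 31)/(x^4 - 2*x^3 - 61*x^2 + 62*x + 336)^2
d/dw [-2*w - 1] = -2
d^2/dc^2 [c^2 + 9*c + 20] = 2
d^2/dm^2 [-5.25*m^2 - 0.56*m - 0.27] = -10.5000000000000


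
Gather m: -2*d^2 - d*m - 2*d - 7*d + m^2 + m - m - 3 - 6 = -2*d^2 - d*m - 9*d + m^2 - 9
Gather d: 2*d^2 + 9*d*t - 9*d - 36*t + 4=2*d^2 + d*(9*t - 9) - 36*t + 4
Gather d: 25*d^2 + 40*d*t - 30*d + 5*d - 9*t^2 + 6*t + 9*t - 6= 25*d^2 + d*(40*t - 25) - 9*t^2 + 15*t - 6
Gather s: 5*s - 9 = 5*s - 9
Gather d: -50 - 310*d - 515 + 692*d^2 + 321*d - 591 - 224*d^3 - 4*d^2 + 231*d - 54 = -224*d^3 + 688*d^2 + 242*d - 1210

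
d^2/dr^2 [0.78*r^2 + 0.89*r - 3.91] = 1.56000000000000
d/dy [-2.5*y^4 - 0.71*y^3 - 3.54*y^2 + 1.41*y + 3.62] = -10.0*y^3 - 2.13*y^2 - 7.08*y + 1.41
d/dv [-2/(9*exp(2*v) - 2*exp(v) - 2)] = (36*exp(v) - 4)*exp(v)/(-9*exp(2*v) + 2*exp(v) + 2)^2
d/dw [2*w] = 2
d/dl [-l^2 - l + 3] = -2*l - 1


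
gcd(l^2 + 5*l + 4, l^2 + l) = l + 1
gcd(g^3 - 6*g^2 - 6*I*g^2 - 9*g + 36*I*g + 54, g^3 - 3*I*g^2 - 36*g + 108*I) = g^2 + g*(-6 - 3*I) + 18*I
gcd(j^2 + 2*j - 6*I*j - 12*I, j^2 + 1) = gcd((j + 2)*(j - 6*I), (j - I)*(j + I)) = 1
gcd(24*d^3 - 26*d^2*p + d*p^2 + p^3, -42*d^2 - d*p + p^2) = 6*d + p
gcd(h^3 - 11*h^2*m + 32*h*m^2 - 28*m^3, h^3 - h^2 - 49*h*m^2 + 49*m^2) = h - 7*m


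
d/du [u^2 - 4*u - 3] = 2*u - 4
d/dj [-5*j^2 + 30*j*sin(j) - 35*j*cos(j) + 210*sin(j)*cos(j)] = 35*j*sin(j) + 30*j*cos(j) - 10*j + 30*sin(j) - 35*cos(j) + 210*cos(2*j)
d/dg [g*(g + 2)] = 2*g + 2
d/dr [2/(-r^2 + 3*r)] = 2*(2*r - 3)/(r^2*(r - 3)^2)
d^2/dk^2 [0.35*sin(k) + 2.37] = -0.35*sin(k)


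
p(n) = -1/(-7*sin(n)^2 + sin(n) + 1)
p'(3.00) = 0.96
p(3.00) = -1.00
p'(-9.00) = -17.08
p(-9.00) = 1.66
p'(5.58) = 1.16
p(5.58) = 0.39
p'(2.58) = 26.67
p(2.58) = 2.21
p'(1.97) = 0.29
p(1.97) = 0.25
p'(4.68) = -0.01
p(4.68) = 0.14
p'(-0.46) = 9.53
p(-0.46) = 1.21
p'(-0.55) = 3.44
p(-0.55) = 0.70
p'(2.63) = 144.17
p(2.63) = 5.31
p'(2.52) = 9.28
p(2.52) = 1.26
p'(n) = -(14*sin(n)*cos(n) - cos(n))/(-7*sin(n)^2 + sin(n) + 1)^2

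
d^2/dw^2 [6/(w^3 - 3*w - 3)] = 36*(-w*(-w^3 + 3*w + 3) - 3*(w^2 - 1)^2)/(-w^3 + 3*w + 3)^3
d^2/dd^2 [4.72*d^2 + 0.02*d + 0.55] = 9.44000000000000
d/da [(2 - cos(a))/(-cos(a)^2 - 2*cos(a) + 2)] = (cos(a)^2 - 4*cos(a) - 2)*sin(a)/(cos(a)^2 + 2*cos(a) - 2)^2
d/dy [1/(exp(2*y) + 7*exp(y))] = (-2*exp(y) - 7)*exp(-y)/(exp(y) + 7)^2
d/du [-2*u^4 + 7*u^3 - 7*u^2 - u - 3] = -8*u^3 + 21*u^2 - 14*u - 1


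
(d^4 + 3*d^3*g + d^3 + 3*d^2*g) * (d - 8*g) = d^5 - 5*d^4*g + d^4 - 24*d^3*g^2 - 5*d^3*g - 24*d^2*g^2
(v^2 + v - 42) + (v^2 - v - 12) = 2*v^2 - 54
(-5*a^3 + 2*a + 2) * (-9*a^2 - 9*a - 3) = 45*a^5 + 45*a^4 - 3*a^3 - 36*a^2 - 24*a - 6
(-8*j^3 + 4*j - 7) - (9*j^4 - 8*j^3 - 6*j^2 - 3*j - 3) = -9*j^4 + 6*j^2 + 7*j - 4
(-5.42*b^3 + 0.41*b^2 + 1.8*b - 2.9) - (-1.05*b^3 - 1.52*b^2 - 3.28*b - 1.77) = -4.37*b^3 + 1.93*b^2 + 5.08*b - 1.13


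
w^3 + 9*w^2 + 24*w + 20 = (w + 2)^2*(w + 5)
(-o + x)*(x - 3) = -o*x + 3*o + x^2 - 3*x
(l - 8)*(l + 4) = l^2 - 4*l - 32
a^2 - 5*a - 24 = (a - 8)*(a + 3)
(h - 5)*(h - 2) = h^2 - 7*h + 10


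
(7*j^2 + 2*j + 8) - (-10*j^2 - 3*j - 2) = 17*j^2 + 5*j + 10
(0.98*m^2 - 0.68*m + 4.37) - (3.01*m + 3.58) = 0.98*m^2 - 3.69*m + 0.79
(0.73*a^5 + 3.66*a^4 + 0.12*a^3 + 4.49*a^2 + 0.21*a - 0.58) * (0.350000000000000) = 0.2555*a^5 + 1.281*a^4 + 0.042*a^3 + 1.5715*a^2 + 0.0735*a - 0.203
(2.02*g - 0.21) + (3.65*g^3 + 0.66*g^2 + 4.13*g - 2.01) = 3.65*g^3 + 0.66*g^2 + 6.15*g - 2.22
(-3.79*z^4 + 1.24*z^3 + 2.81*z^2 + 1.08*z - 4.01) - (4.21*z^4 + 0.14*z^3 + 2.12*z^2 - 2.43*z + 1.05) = -8.0*z^4 + 1.1*z^3 + 0.69*z^2 + 3.51*z - 5.06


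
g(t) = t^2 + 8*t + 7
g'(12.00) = 32.00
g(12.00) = 247.00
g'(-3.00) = 2.00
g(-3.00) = -8.00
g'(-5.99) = -3.98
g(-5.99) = -5.04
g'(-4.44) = -0.88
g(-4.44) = -8.81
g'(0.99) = 9.98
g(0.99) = 15.90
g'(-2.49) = 3.02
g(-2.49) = -6.72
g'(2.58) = 13.16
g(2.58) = 34.30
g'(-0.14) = 7.72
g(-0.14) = 5.90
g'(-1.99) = 4.02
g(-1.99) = -4.96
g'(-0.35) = 7.30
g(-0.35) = 4.32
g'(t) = 2*t + 8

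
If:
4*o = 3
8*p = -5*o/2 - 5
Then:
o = 3/4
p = -55/64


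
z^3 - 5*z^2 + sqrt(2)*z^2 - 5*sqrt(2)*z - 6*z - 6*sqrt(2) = (z - 6)*(z + 1)*(z + sqrt(2))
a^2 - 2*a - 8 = (a - 4)*(a + 2)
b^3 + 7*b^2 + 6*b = b*(b + 1)*(b + 6)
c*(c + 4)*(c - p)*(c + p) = c^4 + 4*c^3 - c^2*p^2 - 4*c*p^2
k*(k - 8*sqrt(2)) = k^2 - 8*sqrt(2)*k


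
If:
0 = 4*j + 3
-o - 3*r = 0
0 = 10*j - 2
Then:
No Solution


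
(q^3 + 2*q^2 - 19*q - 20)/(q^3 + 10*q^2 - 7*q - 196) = (q^2 + 6*q + 5)/(q^2 + 14*q + 49)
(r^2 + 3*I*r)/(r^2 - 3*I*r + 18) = r/(r - 6*I)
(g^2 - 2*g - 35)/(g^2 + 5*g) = (g - 7)/g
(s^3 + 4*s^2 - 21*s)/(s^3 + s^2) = (s^2 + 4*s - 21)/(s*(s + 1))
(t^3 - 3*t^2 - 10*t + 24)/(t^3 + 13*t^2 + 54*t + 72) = (t^2 - 6*t + 8)/(t^2 + 10*t + 24)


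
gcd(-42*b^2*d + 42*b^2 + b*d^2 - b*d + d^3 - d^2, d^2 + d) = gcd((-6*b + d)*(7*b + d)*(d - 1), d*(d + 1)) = 1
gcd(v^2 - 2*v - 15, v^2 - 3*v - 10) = v - 5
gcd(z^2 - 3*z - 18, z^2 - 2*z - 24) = z - 6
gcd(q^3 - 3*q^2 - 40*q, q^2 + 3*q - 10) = q + 5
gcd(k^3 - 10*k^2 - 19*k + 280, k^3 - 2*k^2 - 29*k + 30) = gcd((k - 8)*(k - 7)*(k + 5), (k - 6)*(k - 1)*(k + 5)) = k + 5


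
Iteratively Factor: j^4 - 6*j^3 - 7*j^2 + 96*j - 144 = (j + 4)*(j^3 - 10*j^2 + 33*j - 36) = (j - 3)*(j + 4)*(j^2 - 7*j + 12) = (j - 3)^2*(j + 4)*(j - 4)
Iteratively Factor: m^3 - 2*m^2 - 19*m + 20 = (m - 5)*(m^2 + 3*m - 4) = (m - 5)*(m - 1)*(m + 4)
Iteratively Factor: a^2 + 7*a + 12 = (a + 3)*(a + 4)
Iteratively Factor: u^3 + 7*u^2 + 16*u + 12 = (u + 2)*(u^2 + 5*u + 6) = (u + 2)*(u + 3)*(u + 2)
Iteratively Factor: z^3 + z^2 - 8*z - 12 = (z + 2)*(z^2 - z - 6) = (z - 3)*(z + 2)*(z + 2)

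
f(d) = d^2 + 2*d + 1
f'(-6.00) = -10.00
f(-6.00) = 25.00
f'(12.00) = 26.00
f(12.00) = 169.00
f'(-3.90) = -5.80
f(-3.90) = 8.41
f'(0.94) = 3.88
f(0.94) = 3.76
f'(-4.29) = -6.58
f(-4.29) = 10.82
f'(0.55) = 3.10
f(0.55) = 2.40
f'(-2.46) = -2.92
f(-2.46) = 2.13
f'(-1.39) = -0.78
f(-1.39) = 0.15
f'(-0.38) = 1.24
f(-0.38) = 0.38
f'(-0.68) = 0.64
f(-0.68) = 0.10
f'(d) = 2*d + 2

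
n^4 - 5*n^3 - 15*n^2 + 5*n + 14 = (n - 7)*(n - 1)*(n + 1)*(n + 2)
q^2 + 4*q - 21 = (q - 3)*(q + 7)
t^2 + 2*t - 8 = (t - 2)*(t + 4)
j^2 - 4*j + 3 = (j - 3)*(j - 1)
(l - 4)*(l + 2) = l^2 - 2*l - 8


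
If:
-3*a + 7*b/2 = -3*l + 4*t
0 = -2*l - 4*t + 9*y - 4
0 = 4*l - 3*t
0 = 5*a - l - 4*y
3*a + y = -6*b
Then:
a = 252/2221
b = -1024/11105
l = -3156/11105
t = -4208/11105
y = 2364/11105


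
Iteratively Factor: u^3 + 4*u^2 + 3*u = (u)*(u^2 + 4*u + 3) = u*(u + 1)*(u + 3)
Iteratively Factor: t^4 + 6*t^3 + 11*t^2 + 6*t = (t + 1)*(t^3 + 5*t^2 + 6*t) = (t + 1)*(t + 2)*(t^2 + 3*t) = t*(t + 1)*(t + 2)*(t + 3)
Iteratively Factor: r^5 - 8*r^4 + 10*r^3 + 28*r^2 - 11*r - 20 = (r + 1)*(r^4 - 9*r^3 + 19*r^2 + 9*r - 20) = (r - 5)*(r + 1)*(r^3 - 4*r^2 - r + 4) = (r - 5)*(r - 1)*(r + 1)*(r^2 - 3*r - 4) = (r - 5)*(r - 4)*(r - 1)*(r + 1)*(r + 1)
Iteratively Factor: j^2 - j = (j)*(j - 1)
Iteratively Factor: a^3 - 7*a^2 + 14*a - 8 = (a - 4)*(a^2 - 3*a + 2) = (a - 4)*(a - 2)*(a - 1)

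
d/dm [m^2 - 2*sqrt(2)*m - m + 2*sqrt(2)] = 2*m - 2*sqrt(2) - 1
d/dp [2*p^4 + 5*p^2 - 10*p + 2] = 8*p^3 + 10*p - 10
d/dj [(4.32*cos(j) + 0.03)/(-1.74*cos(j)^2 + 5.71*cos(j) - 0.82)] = (-7.5168*cos(j)^2 - 0.104399999999998*cos(j) + 3.7137)*sin(j)/(3.0276*cos(j)^4 - 19.8708*cos(j)^3 + 35.4577*cos(j)^2 - 9.3644*cos(j) + 0.6724)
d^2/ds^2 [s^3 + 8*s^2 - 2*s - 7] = 6*s + 16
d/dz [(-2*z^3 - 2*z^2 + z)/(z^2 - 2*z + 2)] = (-2*z^4 + 8*z^3 - 9*z^2 - 8*z + 2)/(z^4 - 4*z^3 + 8*z^2 - 8*z + 4)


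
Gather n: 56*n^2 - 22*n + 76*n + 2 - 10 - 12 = 56*n^2 + 54*n - 20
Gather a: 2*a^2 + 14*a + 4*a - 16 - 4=2*a^2 + 18*a - 20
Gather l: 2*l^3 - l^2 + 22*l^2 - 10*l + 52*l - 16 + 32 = 2*l^3 + 21*l^2 + 42*l + 16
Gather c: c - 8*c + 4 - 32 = -7*c - 28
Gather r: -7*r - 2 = -7*r - 2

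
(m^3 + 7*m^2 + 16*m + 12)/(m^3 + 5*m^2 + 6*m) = (m + 2)/m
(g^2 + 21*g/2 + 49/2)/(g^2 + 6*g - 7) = (g + 7/2)/(g - 1)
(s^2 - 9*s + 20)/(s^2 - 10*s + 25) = (s - 4)/(s - 5)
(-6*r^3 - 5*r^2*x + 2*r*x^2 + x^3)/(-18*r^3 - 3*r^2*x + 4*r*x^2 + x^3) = (r + x)/(3*r + x)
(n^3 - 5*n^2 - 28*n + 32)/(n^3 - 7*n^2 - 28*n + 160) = (n^2 + 3*n - 4)/(n^2 + n - 20)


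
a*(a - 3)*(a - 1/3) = a^3 - 10*a^2/3 + a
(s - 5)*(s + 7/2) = s^2 - 3*s/2 - 35/2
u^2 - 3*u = u*(u - 3)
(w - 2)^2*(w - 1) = w^3 - 5*w^2 + 8*w - 4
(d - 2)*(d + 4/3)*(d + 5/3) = d^3 + d^2 - 34*d/9 - 40/9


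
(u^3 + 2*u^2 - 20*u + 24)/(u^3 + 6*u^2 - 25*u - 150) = (u^2 - 4*u + 4)/(u^2 - 25)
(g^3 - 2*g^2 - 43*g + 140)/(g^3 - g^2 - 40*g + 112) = (g - 5)/(g - 4)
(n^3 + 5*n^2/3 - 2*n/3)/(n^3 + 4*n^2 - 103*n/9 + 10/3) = 3*n*(n + 2)/(3*n^2 + 13*n - 30)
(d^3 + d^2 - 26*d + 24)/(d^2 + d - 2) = (d^2 + 2*d - 24)/(d + 2)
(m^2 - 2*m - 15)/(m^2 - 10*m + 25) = (m + 3)/(m - 5)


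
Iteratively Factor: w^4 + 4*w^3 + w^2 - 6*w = (w)*(w^3 + 4*w^2 + w - 6) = w*(w - 1)*(w^2 + 5*w + 6) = w*(w - 1)*(w + 2)*(w + 3)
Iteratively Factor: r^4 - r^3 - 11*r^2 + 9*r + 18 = (r + 1)*(r^3 - 2*r^2 - 9*r + 18) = (r - 3)*(r + 1)*(r^2 + r - 6) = (r - 3)*(r - 2)*(r + 1)*(r + 3)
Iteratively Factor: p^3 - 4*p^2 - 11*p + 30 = (p + 3)*(p^2 - 7*p + 10) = (p - 2)*(p + 3)*(p - 5)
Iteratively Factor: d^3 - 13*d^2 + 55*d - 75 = (d - 5)*(d^2 - 8*d + 15) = (d - 5)^2*(d - 3)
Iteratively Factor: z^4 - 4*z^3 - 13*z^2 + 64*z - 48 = (z - 1)*(z^3 - 3*z^2 - 16*z + 48) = (z - 4)*(z - 1)*(z^2 + z - 12) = (z - 4)*(z - 1)*(z + 4)*(z - 3)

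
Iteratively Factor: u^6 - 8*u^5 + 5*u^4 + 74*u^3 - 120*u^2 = (u + 3)*(u^5 - 11*u^4 + 38*u^3 - 40*u^2) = (u - 2)*(u + 3)*(u^4 - 9*u^3 + 20*u^2) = u*(u - 2)*(u + 3)*(u^3 - 9*u^2 + 20*u) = u*(u - 5)*(u - 2)*(u + 3)*(u^2 - 4*u) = u*(u - 5)*(u - 4)*(u - 2)*(u + 3)*(u)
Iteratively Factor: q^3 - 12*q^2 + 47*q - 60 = (q - 4)*(q^2 - 8*q + 15) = (q - 5)*(q - 4)*(q - 3)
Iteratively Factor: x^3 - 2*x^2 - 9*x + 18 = (x + 3)*(x^2 - 5*x + 6) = (x - 2)*(x + 3)*(x - 3)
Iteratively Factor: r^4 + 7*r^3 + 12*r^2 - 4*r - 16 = (r - 1)*(r^3 + 8*r^2 + 20*r + 16) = (r - 1)*(r + 2)*(r^2 + 6*r + 8) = (r - 1)*(r + 2)*(r + 4)*(r + 2)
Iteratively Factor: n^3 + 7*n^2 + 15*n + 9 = (n + 3)*(n^2 + 4*n + 3) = (n + 1)*(n + 3)*(n + 3)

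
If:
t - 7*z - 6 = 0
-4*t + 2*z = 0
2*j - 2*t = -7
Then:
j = -103/26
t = -6/13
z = -12/13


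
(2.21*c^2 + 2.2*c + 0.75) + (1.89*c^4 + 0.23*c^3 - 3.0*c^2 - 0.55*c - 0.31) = 1.89*c^4 + 0.23*c^3 - 0.79*c^2 + 1.65*c + 0.44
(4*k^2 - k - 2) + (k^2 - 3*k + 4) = 5*k^2 - 4*k + 2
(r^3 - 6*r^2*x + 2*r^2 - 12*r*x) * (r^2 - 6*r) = r^5 - 6*r^4*x - 4*r^4 + 24*r^3*x - 12*r^3 + 72*r^2*x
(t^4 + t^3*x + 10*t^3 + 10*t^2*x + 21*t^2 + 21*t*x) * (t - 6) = t^5 + t^4*x + 4*t^4 + 4*t^3*x - 39*t^3 - 39*t^2*x - 126*t^2 - 126*t*x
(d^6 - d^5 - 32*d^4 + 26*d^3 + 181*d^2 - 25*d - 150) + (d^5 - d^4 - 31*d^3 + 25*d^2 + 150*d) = d^6 - 33*d^4 - 5*d^3 + 206*d^2 + 125*d - 150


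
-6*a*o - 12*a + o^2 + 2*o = (-6*a + o)*(o + 2)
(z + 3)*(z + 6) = z^2 + 9*z + 18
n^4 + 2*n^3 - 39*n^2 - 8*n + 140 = (n - 5)*(n - 2)*(n + 2)*(n + 7)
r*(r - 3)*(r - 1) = r^3 - 4*r^2 + 3*r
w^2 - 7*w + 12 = (w - 4)*(w - 3)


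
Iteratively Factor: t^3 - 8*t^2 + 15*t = (t - 3)*(t^2 - 5*t) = t*(t - 3)*(t - 5)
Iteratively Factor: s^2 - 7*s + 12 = (s - 3)*(s - 4)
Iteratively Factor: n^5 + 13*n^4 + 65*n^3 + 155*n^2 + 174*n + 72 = (n + 3)*(n^4 + 10*n^3 + 35*n^2 + 50*n + 24) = (n + 2)*(n + 3)*(n^3 + 8*n^2 + 19*n + 12) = (n + 2)*(n + 3)*(n + 4)*(n^2 + 4*n + 3) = (n + 2)*(n + 3)^2*(n + 4)*(n + 1)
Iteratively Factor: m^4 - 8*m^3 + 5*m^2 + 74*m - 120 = (m - 5)*(m^3 - 3*m^2 - 10*m + 24) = (m - 5)*(m - 4)*(m^2 + m - 6) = (m - 5)*(m - 4)*(m - 2)*(m + 3)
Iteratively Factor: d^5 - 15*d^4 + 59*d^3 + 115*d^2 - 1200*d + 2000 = (d - 4)*(d^4 - 11*d^3 + 15*d^2 + 175*d - 500) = (d - 5)*(d - 4)*(d^3 - 6*d^2 - 15*d + 100) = (d - 5)^2*(d - 4)*(d^2 - d - 20) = (d - 5)^2*(d - 4)*(d + 4)*(d - 5)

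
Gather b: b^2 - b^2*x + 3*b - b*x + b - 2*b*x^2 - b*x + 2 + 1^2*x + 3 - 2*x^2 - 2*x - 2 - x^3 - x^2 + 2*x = b^2*(1 - x) + b*(-2*x^2 - 2*x + 4) - x^3 - 3*x^2 + x + 3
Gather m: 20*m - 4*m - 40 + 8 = 16*m - 32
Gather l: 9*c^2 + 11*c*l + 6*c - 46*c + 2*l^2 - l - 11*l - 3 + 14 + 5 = 9*c^2 - 40*c + 2*l^2 + l*(11*c - 12) + 16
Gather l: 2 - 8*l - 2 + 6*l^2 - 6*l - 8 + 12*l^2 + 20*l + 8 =18*l^2 + 6*l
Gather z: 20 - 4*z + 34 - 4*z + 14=68 - 8*z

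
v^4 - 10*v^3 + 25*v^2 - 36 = (v - 6)*(v - 3)*(v - 2)*(v + 1)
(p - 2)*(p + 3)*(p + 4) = p^3 + 5*p^2 - 2*p - 24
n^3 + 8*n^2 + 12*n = n*(n + 2)*(n + 6)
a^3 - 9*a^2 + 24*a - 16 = (a - 4)^2*(a - 1)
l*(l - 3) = l^2 - 3*l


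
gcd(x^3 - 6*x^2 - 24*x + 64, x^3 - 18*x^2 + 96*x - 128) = x^2 - 10*x + 16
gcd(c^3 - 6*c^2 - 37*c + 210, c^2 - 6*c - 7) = c - 7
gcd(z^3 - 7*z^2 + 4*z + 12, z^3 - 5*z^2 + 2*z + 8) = z^2 - z - 2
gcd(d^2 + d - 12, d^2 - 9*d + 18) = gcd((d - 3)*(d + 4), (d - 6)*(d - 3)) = d - 3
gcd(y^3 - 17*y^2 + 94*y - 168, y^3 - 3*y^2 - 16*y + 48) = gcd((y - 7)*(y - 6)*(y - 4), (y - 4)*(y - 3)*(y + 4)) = y - 4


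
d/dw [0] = 0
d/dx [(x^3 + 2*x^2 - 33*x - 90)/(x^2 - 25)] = (x^2 - 10*x + 33)/(x^2 - 10*x + 25)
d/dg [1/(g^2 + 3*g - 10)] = (-2*g - 3)/(g^2 + 3*g - 10)^2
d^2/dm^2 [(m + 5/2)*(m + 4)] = 2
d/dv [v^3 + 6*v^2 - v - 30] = 3*v^2 + 12*v - 1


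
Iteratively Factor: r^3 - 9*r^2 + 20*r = (r - 5)*(r^2 - 4*r) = r*(r - 5)*(r - 4)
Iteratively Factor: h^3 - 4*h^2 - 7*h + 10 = (h - 5)*(h^2 + h - 2) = (h - 5)*(h - 1)*(h + 2)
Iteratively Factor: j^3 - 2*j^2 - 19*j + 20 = (j - 1)*(j^2 - j - 20) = (j - 5)*(j - 1)*(j + 4)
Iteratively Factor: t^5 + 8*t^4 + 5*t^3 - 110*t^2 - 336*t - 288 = (t - 4)*(t^4 + 12*t^3 + 53*t^2 + 102*t + 72) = (t - 4)*(t + 3)*(t^3 + 9*t^2 + 26*t + 24) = (t - 4)*(t + 3)*(t + 4)*(t^2 + 5*t + 6) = (t - 4)*(t + 3)^2*(t + 4)*(t + 2)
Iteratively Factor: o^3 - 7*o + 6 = (o - 1)*(o^2 + o - 6) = (o - 2)*(o - 1)*(o + 3)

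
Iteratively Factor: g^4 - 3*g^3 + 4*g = (g + 1)*(g^3 - 4*g^2 + 4*g) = (g - 2)*(g + 1)*(g^2 - 2*g) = g*(g - 2)*(g + 1)*(g - 2)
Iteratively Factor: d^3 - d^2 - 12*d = (d)*(d^2 - d - 12) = d*(d + 3)*(d - 4)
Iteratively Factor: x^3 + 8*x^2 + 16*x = (x)*(x^2 + 8*x + 16) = x*(x + 4)*(x + 4)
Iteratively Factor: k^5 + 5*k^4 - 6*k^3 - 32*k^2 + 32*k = (k - 1)*(k^4 + 6*k^3 - 32*k) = (k - 1)*(k + 4)*(k^3 + 2*k^2 - 8*k) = k*(k - 1)*(k + 4)*(k^2 + 2*k - 8) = k*(k - 1)*(k + 4)^2*(k - 2)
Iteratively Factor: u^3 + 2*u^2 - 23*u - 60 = (u + 4)*(u^2 - 2*u - 15) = (u - 5)*(u + 4)*(u + 3)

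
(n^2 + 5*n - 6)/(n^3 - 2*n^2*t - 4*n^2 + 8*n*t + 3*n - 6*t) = (-n - 6)/(-n^2 + 2*n*t + 3*n - 6*t)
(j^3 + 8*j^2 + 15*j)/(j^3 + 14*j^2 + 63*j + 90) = j/(j + 6)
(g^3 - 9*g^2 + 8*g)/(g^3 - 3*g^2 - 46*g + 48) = g/(g + 6)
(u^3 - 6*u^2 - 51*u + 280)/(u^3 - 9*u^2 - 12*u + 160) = (u + 7)/(u + 4)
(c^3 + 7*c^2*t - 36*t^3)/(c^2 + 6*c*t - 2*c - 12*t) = (c^2 + c*t - 6*t^2)/(c - 2)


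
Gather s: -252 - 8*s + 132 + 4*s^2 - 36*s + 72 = 4*s^2 - 44*s - 48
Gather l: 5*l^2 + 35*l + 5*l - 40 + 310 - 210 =5*l^2 + 40*l + 60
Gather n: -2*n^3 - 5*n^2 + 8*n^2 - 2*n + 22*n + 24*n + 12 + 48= -2*n^3 + 3*n^2 + 44*n + 60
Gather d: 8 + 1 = 9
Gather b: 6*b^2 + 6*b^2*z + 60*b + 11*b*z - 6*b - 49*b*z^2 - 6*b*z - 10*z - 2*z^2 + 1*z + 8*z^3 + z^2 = b^2*(6*z + 6) + b*(-49*z^2 + 5*z + 54) + 8*z^3 - z^2 - 9*z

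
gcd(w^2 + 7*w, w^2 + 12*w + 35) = w + 7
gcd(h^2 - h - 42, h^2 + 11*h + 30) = h + 6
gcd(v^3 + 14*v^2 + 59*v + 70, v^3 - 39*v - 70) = v^2 + 7*v + 10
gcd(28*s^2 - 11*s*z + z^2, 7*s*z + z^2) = 1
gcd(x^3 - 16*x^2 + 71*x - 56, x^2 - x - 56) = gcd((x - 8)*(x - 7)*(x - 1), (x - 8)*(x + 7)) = x - 8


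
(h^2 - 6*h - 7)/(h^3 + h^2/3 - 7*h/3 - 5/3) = 3*(h - 7)/(3*h^2 - 2*h - 5)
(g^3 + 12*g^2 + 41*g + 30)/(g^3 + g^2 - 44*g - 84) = (g^2 + 6*g + 5)/(g^2 - 5*g - 14)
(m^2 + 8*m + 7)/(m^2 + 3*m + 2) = (m + 7)/(m + 2)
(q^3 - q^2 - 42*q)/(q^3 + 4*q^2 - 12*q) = (q - 7)/(q - 2)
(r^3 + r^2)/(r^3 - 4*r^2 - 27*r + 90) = r^2*(r + 1)/(r^3 - 4*r^2 - 27*r + 90)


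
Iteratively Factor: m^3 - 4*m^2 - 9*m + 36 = (m - 3)*(m^2 - m - 12) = (m - 4)*(m - 3)*(m + 3)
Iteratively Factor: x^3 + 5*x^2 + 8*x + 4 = (x + 2)*(x^2 + 3*x + 2) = (x + 2)^2*(x + 1)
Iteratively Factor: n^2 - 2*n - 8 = (n - 4)*(n + 2)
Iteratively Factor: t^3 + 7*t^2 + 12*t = (t)*(t^2 + 7*t + 12) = t*(t + 3)*(t + 4)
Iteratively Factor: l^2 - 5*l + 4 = (l - 1)*(l - 4)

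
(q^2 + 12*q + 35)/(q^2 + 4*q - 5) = (q + 7)/(q - 1)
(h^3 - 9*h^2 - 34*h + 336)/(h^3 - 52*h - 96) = (h - 7)/(h + 2)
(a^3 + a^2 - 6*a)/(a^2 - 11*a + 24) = a*(a^2 + a - 6)/(a^2 - 11*a + 24)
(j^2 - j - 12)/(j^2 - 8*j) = (j^2 - j - 12)/(j*(j - 8))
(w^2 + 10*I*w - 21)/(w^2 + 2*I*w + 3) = (w + 7*I)/(w - I)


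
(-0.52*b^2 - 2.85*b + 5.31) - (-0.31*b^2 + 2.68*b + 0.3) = -0.21*b^2 - 5.53*b + 5.01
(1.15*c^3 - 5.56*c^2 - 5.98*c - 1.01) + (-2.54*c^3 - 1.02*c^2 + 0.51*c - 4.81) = -1.39*c^3 - 6.58*c^2 - 5.47*c - 5.82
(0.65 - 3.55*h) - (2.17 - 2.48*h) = -1.07*h - 1.52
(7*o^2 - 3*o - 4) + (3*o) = 7*o^2 - 4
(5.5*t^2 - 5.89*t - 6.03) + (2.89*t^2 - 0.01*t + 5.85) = 8.39*t^2 - 5.9*t - 0.180000000000001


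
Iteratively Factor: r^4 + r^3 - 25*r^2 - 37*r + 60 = (r - 1)*(r^3 + 2*r^2 - 23*r - 60) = (r - 1)*(r + 4)*(r^2 - 2*r - 15) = (r - 1)*(r + 3)*(r + 4)*(r - 5)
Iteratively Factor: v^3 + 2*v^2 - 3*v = (v - 1)*(v^2 + 3*v) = (v - 1)*(v + 3)*(v)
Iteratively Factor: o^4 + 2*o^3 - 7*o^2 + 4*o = (o - 1)*(o^3 + 3*o^2 - 4*o) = (o - 1)^2*(o^2 + 4*o) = o*(o - 1)^2*(o + 4)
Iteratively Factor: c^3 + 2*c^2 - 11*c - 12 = (c + 4)*(c^2 - 2*c - 3) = (c + 1)*(c + 4)*(c - 3)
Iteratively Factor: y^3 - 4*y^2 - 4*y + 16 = (y - 2)*(y^2 - 2*y - 8) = (y - 4)*(y - 2)*(y + 2)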